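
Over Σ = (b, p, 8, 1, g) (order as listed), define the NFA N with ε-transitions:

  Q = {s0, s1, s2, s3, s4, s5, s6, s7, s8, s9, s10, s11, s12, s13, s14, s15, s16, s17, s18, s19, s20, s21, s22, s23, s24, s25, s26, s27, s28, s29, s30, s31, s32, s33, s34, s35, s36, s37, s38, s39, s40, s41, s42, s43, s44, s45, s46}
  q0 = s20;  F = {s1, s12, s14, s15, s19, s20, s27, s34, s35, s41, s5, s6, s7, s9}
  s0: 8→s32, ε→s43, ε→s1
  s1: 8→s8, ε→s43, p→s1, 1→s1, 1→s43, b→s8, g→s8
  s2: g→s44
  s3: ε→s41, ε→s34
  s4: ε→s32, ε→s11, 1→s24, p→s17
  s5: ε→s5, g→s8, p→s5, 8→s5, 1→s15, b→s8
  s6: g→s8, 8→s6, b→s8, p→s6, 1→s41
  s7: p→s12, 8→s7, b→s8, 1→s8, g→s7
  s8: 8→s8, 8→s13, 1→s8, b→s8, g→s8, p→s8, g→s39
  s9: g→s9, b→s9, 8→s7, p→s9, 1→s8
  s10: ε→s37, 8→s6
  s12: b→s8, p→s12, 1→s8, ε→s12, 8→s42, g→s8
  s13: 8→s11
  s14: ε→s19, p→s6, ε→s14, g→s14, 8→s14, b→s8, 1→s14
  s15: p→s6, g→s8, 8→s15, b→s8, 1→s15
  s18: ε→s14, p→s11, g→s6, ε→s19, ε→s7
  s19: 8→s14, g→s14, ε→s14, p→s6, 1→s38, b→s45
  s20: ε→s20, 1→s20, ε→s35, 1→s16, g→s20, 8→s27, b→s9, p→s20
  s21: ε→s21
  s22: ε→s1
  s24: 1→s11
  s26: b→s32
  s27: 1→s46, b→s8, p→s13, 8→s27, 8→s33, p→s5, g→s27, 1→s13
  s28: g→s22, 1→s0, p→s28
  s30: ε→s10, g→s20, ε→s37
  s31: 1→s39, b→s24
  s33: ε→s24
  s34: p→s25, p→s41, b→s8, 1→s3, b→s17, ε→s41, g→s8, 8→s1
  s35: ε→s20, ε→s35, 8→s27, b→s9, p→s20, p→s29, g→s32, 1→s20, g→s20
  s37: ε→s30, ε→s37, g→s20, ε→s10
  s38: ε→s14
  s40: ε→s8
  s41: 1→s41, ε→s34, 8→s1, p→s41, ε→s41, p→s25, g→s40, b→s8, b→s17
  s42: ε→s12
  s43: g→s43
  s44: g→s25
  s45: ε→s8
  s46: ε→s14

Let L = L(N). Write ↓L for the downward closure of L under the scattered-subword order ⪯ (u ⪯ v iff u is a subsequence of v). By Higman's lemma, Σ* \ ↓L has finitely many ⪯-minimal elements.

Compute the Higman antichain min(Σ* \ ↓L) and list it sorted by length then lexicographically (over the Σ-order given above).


min(Σ*\↓L) = [b1, 8b, 8pg, 81p188].

|Q|=47, |F|=14, |δ|=143 (36 ε).
min D↑ (12 st, q0=0, F={4}): 0:b→1,p→0,8→2,1→0,g→0 1:b→1,p→1,8→3,1→4,g→1 2:b→4,p→5,8→2,1→6,g→2 3:b→4,p→7,8→3,1→4,g→3 4:b→4,p→4,8→4,1→4,g→4 5:b→4,p→5,8→5,1→8,g→4 6:b→4,p→9,8→6,1→6,g→6 7:b→4,p→7,8→7,1→4,g→4 8:b→4,p→9,8→8,1→8,g→4 9:b→4,p→9,8→9,1→10,g→4 10:b→4,p→10,8→11,1→10,g→4 11:b→4,p→11,8→4,1→11,g→4 [Hopcroft].
'b1': N↓-sim [32, 10, 4] end={s11,s13,s39,s8} — reject; 2/2 del acc.
'8b': N↓-sim [32, 26, 6] end={s11,s13,s17,s39,s45,s8} rej; 2/2 single-dels accept.
'8pg': run [32, 26, 17, 6] end={s11,s13,s39,s40,s43,s8} — reject; 3/3 single-dels accept.
'81p188': |S_i|=[32, 26, 19, 13, 12, 6, 4] end={s11,s13,s39,s8} rej; 6/6 del acc.
4 words, ⪯-incomp.


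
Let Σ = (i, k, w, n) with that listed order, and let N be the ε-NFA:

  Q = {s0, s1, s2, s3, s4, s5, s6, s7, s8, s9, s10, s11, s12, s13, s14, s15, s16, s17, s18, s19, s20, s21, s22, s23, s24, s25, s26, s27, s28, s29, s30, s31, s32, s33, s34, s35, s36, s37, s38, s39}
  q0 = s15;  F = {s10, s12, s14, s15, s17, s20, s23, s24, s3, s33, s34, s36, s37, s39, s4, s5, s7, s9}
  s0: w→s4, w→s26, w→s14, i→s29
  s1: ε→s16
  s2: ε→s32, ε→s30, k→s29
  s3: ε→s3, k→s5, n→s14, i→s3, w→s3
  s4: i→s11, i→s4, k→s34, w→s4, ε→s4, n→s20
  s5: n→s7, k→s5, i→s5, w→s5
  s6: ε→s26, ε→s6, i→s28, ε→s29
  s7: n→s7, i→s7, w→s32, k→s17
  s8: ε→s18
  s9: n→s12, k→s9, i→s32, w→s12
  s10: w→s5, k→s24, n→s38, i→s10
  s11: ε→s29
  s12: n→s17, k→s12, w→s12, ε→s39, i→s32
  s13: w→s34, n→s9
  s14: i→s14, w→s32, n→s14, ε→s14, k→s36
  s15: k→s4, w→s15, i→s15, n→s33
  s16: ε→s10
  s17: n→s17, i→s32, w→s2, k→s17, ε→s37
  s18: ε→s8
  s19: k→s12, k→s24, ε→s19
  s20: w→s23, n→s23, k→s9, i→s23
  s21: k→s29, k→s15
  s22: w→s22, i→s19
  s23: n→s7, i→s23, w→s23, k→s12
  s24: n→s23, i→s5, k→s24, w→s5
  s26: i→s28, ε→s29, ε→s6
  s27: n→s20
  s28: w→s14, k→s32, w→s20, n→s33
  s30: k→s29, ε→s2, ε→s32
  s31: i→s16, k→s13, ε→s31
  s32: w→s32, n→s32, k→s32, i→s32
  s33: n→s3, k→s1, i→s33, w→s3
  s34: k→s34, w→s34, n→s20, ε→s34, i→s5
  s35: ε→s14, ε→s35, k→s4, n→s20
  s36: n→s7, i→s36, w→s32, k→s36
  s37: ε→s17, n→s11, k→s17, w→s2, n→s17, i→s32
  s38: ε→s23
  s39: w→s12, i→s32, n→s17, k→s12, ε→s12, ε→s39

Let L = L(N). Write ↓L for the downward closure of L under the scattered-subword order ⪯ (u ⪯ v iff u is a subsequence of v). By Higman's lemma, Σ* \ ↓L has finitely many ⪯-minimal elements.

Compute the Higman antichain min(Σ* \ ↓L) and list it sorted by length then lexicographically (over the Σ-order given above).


A = [knki, nwnw, nnnw, kkinw, kninw].

|Q|=40, |F|=18, |δ|=131 (28 ε).
min D↑ (17 st, q0=0, F={14}): 0:i→0,k→1,w→0,n→2 1:i→1,k→3,w→1,n→4 2:i→2,k→5,w→6,n→6 3:i→7,k→3,w→3,n→4 4:i→8,k→9,w→8,n→8 5:i→5,k→10,w→7,n→8 6:i→6,k→7,w→6,n→11 7:i→7,k→7,w→7,n→12 8:i→8,k→13,w→8,n→12 9:i→14,k→9,w→13,n→13 10:i→7,k→10,w→7,n→8 11:i→11,k→15,w→14,n→11 12:i→12,k→16,w→14,n→12 13:i→14,k→13,w→13,n→16 14:i→14,k→14,w→14,n→14 15:i→15,k→15,w→14,n→12 16:i→14,k→16,w→14,n→16.
'knki': |S_i|=[26, 22, 14, 10, 1] end={s32} rej; 4/4 del acc.
'nwnw': N↓-sim [26, 23, 15, 10, 4] end={s2,s29,s30,s32} rej; 4/4 deletions ∈↓L.
'nnnw': |S_i|=[26, 23, 16, 10, 4] end={s2,s29,s30,s32} — reject; 4/4 single-dels accept.
'kkinw': run [26, 22, 17, 13, 8, 4] end={s2,s29,s30,s32} — reject; 5/5 single-dels accept.
'kninw': |S_i|=[26, 22, 14, 11, 8, 4] end={s2,s29,s30,s32} — reject; 5/5 single-dels accept.
5 words, ⪯-incomp.


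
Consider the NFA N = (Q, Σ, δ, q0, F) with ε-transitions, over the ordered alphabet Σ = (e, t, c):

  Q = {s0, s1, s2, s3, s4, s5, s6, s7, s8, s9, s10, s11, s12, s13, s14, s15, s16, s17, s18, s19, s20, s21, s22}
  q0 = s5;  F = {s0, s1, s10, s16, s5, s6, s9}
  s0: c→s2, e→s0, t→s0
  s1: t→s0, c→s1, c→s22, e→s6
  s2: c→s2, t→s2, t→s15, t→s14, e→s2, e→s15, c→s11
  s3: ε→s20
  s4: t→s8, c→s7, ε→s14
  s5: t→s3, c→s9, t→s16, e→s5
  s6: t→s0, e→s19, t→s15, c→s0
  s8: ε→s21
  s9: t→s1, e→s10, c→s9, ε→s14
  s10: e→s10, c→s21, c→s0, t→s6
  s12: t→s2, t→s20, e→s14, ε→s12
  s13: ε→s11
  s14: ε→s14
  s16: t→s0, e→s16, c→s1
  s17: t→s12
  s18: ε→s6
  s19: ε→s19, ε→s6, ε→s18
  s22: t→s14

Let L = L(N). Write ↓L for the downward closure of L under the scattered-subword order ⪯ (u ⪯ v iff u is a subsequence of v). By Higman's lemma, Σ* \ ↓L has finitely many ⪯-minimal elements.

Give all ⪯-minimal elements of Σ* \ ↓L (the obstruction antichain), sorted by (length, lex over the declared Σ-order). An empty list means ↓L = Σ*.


A = [ttc, cecc].

|Q|=23, |F|=7, |δ|=50 (11 ε).
min D↑ (8 st, q0=0, F={6}): 0:e→0,t→1,c→2 1:e→1,t→3,c→4 2:e→5,t→4,c→2 3:e→3,t→3,c→6 4:e→7,t→3,c→4 5:e→5,t→7,c→3 6:e→6,t→6,c→6 7:e→7,t→3,c→3 (ε-aug+det+¬).
'ttc': |S_i|=[17, 13, 5, 4] end={s11,s14,s15,s2} ∉↓L; 3/3 deletions ∈↓L.
'cecc': |S_i|=[17, 13, 10, 6, 4] end={s11,s14,s15,s2} rej; 4/4 del acc.
2 obstructions.


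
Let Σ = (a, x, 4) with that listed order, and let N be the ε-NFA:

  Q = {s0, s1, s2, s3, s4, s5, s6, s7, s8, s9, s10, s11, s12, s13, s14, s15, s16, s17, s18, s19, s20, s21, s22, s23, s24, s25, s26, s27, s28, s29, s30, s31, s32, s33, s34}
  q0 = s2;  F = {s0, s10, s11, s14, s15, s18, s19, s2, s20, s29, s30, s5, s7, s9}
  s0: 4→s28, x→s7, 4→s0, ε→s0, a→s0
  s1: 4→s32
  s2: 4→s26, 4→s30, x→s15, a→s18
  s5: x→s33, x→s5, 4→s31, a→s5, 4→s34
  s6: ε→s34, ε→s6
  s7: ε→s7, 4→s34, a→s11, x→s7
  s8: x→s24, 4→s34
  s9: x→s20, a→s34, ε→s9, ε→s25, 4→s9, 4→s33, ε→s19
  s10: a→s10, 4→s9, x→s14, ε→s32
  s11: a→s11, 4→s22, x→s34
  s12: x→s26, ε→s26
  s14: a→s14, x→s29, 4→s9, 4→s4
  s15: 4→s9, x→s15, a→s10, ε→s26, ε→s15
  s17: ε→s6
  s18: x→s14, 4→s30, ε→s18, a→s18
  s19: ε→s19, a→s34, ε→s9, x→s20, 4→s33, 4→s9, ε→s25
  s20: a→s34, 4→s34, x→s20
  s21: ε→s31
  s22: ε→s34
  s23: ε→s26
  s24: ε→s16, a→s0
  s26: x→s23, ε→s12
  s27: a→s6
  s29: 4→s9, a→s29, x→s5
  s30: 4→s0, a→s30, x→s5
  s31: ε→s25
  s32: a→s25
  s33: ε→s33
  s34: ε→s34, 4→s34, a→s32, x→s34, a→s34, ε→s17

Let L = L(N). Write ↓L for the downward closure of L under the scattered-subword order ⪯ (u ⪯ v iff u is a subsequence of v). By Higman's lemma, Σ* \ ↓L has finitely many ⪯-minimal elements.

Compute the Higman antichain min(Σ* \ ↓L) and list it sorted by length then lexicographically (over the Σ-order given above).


min(Σ*\↓L) = [x4a, 4x4, axxx4, 44xax].

|Q|=35, |F|=14, |δ|=86 (25 ε).
min D↑ (14 st, q0=0, F={10}): 0:a→1,x→2,4→3 1:a→1,x→4,4→3 2:a→5,x→2,4→6 3:a→3,x→7,4→8 4:a→4,x→9,4→6 5:a→5,x→4,4→6 6:a→10,x→11,4→6 7:a→7,x→7,4→10 8:a→8,x→12,4→8 9:a→9,x→7,4→6 10:a→10,x→10,4→10 11:a→10,x→11,4→10 12:a→13,x→12,4→10 13:a→13,x→10,4→10 [Hopcroft].
'x4a': run [27, 22, 12, 5] end={s17,s25,s32,s34,s6} rej; 3/3 del acc.
'4x4': |S_i|=[27, 21, 15, 7] end={s17,s22,s25,s31,s32,s34,s6} rej; 3/3 deletions ∈↓L.
'axxx4': N↓-sim [27, 22, 17, 15, 12, 7] end={s17,s22,s25,s31,s32,s34,s6} ∉↓L; 5/5 single-dels accept.
'44xax': N↓-sim [27, 21, 15, 9, 7, 5] end={s17,s25,s32,s34,s6} rej; 5/5 single-dels accept.
4 minimals (antichain).


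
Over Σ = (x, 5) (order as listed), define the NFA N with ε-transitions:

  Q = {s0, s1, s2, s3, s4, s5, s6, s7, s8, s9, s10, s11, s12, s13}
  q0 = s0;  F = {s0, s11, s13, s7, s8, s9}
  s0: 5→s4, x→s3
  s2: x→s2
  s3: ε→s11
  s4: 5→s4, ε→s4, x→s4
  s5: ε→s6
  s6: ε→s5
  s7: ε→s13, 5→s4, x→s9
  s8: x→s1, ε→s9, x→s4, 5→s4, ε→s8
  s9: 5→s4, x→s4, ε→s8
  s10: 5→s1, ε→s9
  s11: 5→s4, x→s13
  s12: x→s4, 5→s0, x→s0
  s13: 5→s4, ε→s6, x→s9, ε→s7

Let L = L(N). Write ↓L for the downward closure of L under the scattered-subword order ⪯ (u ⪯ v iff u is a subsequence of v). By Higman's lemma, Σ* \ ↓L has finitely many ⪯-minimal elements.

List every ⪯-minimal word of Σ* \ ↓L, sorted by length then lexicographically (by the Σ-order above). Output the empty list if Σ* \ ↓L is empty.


|Q|=14, |F|=6, |δ|=31 (11 ε).
min D↑ (5 st, q0=0, F={2}): 0:x→1,5→2 1:x→3,5→2 2:x→2,5→2 3:x→4,5→2 4:x→2,5→2 (ε-aug+det+¬).
'5': N↓-sim [11, 1] end={s4} — reject; 1/1 single-dels accept.
'xxxx': N↓-sim [11, 10, 8, 4, 2] end={s1,s4} rej; 4/4 single-dels accept.
2 obstructions.

A = [5, xxxx].


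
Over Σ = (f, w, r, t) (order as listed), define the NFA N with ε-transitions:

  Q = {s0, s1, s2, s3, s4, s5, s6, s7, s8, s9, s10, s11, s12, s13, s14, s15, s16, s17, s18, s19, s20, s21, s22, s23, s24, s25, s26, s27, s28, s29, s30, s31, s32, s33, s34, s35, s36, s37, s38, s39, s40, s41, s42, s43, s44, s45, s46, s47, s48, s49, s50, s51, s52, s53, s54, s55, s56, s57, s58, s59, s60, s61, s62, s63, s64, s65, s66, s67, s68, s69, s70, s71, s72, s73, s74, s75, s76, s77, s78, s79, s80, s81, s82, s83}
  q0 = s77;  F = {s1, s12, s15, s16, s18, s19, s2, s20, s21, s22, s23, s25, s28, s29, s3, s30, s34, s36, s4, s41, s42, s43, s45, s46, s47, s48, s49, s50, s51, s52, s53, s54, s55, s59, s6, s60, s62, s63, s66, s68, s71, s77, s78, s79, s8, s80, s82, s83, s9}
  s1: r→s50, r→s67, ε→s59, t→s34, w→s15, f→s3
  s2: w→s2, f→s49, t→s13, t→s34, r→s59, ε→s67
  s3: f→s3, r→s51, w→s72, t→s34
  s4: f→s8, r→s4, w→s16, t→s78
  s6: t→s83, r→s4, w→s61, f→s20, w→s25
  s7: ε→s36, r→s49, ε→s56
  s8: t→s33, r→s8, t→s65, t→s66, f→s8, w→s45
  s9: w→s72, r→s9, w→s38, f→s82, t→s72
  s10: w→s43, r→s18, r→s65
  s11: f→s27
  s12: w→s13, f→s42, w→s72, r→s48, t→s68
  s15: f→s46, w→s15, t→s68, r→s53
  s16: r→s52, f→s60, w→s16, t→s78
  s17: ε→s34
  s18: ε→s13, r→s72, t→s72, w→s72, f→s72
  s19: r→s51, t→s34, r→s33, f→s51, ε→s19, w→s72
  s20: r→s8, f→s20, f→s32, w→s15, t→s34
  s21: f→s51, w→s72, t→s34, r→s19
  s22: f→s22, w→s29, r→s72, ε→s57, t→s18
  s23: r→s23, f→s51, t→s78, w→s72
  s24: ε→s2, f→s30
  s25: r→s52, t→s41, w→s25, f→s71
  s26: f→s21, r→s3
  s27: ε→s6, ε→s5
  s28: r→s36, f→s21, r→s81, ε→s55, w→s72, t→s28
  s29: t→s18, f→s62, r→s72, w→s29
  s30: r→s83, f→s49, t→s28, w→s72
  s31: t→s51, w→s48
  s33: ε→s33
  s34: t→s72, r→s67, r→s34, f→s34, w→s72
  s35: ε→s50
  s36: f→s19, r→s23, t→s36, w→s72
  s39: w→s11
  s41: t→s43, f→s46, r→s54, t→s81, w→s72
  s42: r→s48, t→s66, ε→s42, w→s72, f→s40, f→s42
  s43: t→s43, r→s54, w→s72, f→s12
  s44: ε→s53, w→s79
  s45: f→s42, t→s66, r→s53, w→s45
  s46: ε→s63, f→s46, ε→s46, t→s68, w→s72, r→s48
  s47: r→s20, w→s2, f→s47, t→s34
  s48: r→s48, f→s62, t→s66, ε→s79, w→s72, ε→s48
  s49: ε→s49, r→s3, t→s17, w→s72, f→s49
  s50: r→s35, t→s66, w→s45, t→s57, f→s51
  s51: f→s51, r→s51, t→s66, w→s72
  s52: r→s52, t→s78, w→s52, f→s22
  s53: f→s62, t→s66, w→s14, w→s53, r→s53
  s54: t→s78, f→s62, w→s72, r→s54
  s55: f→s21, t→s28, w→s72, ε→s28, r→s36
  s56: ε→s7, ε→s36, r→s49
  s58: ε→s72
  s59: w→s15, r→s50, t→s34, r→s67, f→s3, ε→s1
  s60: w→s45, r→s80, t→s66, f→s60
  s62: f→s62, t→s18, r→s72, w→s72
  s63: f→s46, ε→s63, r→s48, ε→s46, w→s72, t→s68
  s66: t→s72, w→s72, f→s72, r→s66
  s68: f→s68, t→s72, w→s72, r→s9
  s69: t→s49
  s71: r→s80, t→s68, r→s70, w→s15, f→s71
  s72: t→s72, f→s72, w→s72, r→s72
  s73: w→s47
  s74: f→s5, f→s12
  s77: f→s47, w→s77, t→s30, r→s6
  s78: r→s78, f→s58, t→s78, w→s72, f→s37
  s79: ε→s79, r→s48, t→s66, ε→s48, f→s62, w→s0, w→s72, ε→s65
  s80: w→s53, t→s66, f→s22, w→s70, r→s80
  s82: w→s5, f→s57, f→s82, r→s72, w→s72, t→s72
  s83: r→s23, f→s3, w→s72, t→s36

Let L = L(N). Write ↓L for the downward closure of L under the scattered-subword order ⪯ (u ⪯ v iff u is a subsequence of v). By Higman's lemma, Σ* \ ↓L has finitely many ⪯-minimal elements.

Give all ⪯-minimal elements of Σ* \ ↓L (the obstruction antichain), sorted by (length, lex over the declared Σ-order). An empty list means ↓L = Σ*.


|Q|=84, |F|=49, |δ|=270 (31 ε).
min D↑ (46 st, q0=0, F={11}): 0:f→1,w→0,r→2,t→3 1:f→1,w→4,r→5,t→6 2:f→5,w→7,r→8,t→9 3:f→10,w→11,r→9,t→12 4:f→10,w→4,r→13,t→6 5:f→5,w→14,r→15,t→6 6:f→6,w→11,r→6,t→11 7:f→16,w→7,r→17,t→18 8:f→15,w→19,r→8,t→20 9:f→21,w→11,r→22,t→23 10:f→10,w→11,r→21,t→6 11:f→11,w→11,r→11,t→11 12:f→24,w→11,r→23,t→12 13:f→21,w→14,r→25,t→6 14:f→26,w→14,r→27,t→28 15:f→15,w→29,r→15,t→30 16:f→16,w→14,r→31,t→28 17:f→32,w→17,r→17,t→20 18:f→26,w→11,r→33,t→34 19:f→35,w→19,r→17,t→20 20:f→11,w→11,r→20,t→20 21:f→21,w→11,r→36,t→6 22:f→36,w→11,r→22,t→20 23:f→37,w→11,r→22,t→23 24:f→36,w→11,r→37,t→6 25:f→36,w→29,r→25,t→30 26:f→26,w→11,r→38,t→28 27:f→39,w→27,r→27,t→30 28:f→28,w→11,r→40,t→11 29:f→41,w→29,r→27,t→30 30:f→11,w→11,r→30,t→11 31:f→32,w→27,r→31,t→30 32:f→32,w→42,r→11,t→43 33:f→39,w→11,r→33,t→20 34:f→44,w→11,r→33,t→34 35:f→35,w→29,r→31,t→30 36:f→36,w→11,r→36,t→30 37:f→36,w→11,r→36,t→6 38:f→39,w→11,r→38,t→30 39:f→39,w→11,r→11,t→43 40:f→45,w→11,r→40,t→11 41:f→41,w→11,r→38,t→30 42:f→39,w→42,r→11,t→43 43:f→11,w→11,r→11,t→11 44:f→41,w→11,r→38,t→28 45:f→45,w→11,r→11,t→11 (ε-aug+det+¬).
'tw': N↓-sim [68, 42, 5] end={s0,s13,s38,s5,s72} rej; 2/2 del acc.
'ftt': run [68, 50, 15, 1] end={s72} ∉↓L; 3/3 deletions ∈↓L.
'fwfw': N↓-sim [68, 50, 36, 25, 4] end={s0,s38,s5,s72} — reject; 4/4 del acc.
'rrtf': run [68, 59, 39, 10, 3] end={s37,s58,s72} ∉↓L; 4/4 deletions ∈↓L.
'rwrfr': run [68, 59, 41, 25, 11, 1] end={s72} rej; 5/5 deletions ∈↓L.
'ttfftf': |S_i|=[68, 42, 35, 26, 20, 4, 1] end={s72} rej; 6/6 del acc.
6 minimals (antichain).

Antichain: [tw, ftt, fwfw, rrtf, rwrfr, ttfftf].


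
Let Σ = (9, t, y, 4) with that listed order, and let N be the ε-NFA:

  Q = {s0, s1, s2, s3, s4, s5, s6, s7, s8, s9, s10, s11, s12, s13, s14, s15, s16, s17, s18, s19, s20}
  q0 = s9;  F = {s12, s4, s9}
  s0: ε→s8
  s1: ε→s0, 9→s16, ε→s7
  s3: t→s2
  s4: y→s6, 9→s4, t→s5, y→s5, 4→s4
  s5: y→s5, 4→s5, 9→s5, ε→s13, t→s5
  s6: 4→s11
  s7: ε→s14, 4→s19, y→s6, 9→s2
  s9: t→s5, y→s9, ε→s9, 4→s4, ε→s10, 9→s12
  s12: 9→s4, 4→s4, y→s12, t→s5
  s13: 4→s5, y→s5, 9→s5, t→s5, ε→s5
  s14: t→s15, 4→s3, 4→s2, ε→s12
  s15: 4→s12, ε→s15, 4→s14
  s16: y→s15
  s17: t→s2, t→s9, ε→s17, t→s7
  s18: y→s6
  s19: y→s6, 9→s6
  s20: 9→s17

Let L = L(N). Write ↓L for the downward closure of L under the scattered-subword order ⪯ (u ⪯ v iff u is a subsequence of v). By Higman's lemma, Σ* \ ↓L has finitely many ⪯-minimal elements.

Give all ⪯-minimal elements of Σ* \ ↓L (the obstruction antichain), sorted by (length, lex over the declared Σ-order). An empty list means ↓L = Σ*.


Antichain: [t, 4y, 99y].

|Q|=21, |F|=3, |δ|=51 (11 ε).
min D↑ (4 st, q0=0, F={2}): 0:9→1,t→2,y→0,4→3 1:9→3,t→2,y→1,4→3 2:9→2,t→2,y→2,4→2 3:9→3,t→2,y→2,4→3.
't': N↓-sim [8, 2] end={s13,s5} rej; 1/1 single-dels accept.
'4y': N↓-sim [8, 5, 4] end={s11,s13,s5,s6} ∉↓L; 2/2 del acc.
'99y': run [8, 6, 5, 4] end={s11,s13,s5,s6} rej; 3/3 del acc.
3 words, ⪯-incomp.


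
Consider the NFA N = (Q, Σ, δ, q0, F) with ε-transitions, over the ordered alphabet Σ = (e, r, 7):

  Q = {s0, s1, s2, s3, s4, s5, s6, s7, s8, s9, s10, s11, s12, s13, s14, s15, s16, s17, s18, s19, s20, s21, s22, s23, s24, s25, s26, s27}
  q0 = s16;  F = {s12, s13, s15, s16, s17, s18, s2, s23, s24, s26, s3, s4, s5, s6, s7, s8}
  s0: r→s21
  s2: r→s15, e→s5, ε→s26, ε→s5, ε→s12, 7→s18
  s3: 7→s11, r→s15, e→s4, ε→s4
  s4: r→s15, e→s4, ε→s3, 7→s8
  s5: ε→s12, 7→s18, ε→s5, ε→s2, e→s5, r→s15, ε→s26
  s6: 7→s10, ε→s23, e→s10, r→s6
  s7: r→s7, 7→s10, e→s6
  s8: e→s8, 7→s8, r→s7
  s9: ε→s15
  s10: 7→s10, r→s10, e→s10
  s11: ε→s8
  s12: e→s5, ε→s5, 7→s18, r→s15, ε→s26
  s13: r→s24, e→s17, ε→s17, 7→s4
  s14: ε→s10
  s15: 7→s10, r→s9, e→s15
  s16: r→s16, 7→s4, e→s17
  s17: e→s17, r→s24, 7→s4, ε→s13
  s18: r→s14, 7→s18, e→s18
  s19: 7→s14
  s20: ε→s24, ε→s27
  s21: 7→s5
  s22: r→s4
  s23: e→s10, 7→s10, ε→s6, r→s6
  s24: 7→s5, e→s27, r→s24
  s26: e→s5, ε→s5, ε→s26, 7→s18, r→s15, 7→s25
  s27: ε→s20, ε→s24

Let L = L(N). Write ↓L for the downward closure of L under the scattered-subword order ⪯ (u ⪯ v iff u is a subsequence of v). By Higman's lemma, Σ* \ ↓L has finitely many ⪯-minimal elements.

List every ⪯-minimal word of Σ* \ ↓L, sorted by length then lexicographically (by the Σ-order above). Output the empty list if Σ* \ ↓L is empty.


|Q|=28, |F|=16, |δ|=80 (24 ε).
min D↑ (11 st, q0=0, F={7}): 0:e→1,r→0,7→2 1:e→1,r→3,7→2 2:e→2,r→4,7→5 3:e→3,r→3,7→6 4:e→4,r→4,7→7 5:e→5,r→8,7→5 6:e→6,r→4,7→9 7:e→7,r→7,7→7 8:e→10,r→8,7→7 9:e→9,r→7,7→9 10:e→7,r→10,7→7.
'7r7': run [23, 17, 7, 1] end={s10} ∉↓L; 3/3 deletions ∈↓L.
'er77r': N↓-sim [23, 22, 16, 10, 4, 2] end={s10,s14} rej; 5/5 del acc.
'77ree': N↓-sim [23, 17, 9, 5, 3, 1] end={s10} ∉↓L; 5/5 single-dels accept.
3 obstructions.

min(Σ*\↓L) = [7r7, er77r, 77ree].


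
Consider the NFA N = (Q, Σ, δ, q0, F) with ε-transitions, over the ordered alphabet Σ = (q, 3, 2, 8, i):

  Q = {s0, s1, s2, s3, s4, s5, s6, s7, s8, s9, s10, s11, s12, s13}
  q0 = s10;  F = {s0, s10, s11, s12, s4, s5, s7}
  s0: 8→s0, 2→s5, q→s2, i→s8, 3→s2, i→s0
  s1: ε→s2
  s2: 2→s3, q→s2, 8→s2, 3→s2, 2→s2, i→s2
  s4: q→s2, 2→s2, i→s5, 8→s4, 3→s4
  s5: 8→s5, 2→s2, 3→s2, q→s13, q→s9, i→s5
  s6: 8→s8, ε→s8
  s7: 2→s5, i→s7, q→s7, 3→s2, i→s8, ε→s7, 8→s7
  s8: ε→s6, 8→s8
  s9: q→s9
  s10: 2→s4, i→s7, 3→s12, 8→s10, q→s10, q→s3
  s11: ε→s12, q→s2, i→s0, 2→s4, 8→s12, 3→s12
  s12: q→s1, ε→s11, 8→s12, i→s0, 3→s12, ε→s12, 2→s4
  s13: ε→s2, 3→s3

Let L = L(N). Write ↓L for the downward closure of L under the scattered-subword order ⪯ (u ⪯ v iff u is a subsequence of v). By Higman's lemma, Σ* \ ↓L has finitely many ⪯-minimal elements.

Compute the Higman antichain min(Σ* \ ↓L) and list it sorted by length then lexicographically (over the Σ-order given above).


A = [3q, 2q, 22, i3].

|Q|=14, |F|=7, |δ|=57 (8 ε).
min D↑ (7 st, q0=0, F={4}): 0:q→0,3→1,2→2,8→0,i→3 1:q→4,3→1,2→2,8→1,i→5 2:q→4,3→2,2→4,8→2,i→6 3:q→3,3→4,2→6,8→3,i→3 4:q→4,3→4,2→4,8→4,i→4 5:q→4,3→4,2→6,8→5,i→5 6:q→4,3→4,2→4,8→6,i→6 [Hopcroft].
'3q': run [14, 12, 5] end={s1,s13,s2,s3,s9} ∉↓L; 2/2 del acc.
'2q': N↓-sim [14, 6, 4] end={s13,s2,s3,s9} ∉↓L; 2/2 deletions ∈↓L.
'22': run [14, 6, 2] end={s2,s3} rej; 2/2 deletions ∈↓L.
'i3': run [14, 9, 2] end={s2,s3} — reject; 2/2 single-dels accept.
4 words, ⪯-incomp.


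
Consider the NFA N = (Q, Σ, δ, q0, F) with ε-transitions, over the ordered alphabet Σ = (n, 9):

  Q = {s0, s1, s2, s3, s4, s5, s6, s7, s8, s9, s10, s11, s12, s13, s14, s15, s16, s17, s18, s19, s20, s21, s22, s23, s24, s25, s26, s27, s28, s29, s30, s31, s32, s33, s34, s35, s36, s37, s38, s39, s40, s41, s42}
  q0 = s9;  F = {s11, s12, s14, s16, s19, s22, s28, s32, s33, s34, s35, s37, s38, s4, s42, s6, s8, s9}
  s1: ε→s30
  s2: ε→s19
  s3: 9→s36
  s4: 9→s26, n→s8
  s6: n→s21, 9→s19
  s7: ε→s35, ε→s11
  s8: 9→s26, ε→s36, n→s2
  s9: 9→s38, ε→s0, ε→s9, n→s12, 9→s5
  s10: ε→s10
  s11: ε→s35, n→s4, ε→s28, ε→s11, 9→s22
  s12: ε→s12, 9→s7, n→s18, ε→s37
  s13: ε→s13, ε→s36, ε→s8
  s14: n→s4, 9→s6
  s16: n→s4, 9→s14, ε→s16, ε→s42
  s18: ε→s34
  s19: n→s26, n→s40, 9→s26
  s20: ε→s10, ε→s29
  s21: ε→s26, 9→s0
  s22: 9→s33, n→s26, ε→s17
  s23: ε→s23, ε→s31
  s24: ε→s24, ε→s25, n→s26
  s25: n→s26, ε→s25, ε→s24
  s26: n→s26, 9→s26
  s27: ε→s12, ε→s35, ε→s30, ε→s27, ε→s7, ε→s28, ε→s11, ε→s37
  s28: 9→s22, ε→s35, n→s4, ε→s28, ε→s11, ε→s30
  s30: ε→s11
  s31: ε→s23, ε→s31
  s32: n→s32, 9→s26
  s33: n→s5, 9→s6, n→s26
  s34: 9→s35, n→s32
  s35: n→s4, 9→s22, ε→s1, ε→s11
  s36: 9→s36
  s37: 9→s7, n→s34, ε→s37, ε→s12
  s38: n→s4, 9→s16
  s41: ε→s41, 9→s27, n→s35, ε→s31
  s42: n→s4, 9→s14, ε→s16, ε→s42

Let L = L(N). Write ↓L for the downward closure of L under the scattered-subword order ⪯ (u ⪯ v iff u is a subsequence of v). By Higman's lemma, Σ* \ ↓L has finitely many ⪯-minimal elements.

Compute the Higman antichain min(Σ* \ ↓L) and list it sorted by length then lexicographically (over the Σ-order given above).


|Q|=43, |F|=18, |δ|=100 (52 ε).
min D↑ (15 st, q0=0, F={10}): 0:n→1,9→2 1:n→3,9→4 2:n→5,9→6 3:n→7,9→4 4:n→5,9→8 5:n→9,9→10 6:n→5,9→11 7:n→7,9→10 8:n→10,9→12 9:n→13,9→10 10:n→10,9→10 11:n→5,9→14 12:n→10,9→14 13:n→10,9→10 14:n→10,9→13 [Hopcroft].
'9n9': run [30, 24, 10, 3] end={s0,s26,s36} ∉↓L; 3/3 del acc.
'nnn9': run [30, 25, 22, 11, 3] end={s0,s26,s36} rej; 4/4 deletions ∈↓L.
'n99n': N↓-sim [30, 25, 20, 11, 5] end={s0,s21,s26,s40,s5} — reject; 4/4 del acc.
'9nnnn': N↓-sim [30, 24, 10, 6, 4, 2] end={s26,s40} — reject; 5/5 del acc.
'9999n': N↓-sim [30, 24, 17, 13, 7, 4] end={s0,s21,s26,s40} ∉↓L; 5/5 deletions ∈↓L.
'999999': N↓-sim [30, 24, 17, 13, 7, 5, 2] end={s26,s36} rej; 6/6 single-dels accept.
6 words, ⪯-incomp.

min(Σ*\↓L) = [9n9, nnn9, n99n, 9nnnn, 9999n, 999999].


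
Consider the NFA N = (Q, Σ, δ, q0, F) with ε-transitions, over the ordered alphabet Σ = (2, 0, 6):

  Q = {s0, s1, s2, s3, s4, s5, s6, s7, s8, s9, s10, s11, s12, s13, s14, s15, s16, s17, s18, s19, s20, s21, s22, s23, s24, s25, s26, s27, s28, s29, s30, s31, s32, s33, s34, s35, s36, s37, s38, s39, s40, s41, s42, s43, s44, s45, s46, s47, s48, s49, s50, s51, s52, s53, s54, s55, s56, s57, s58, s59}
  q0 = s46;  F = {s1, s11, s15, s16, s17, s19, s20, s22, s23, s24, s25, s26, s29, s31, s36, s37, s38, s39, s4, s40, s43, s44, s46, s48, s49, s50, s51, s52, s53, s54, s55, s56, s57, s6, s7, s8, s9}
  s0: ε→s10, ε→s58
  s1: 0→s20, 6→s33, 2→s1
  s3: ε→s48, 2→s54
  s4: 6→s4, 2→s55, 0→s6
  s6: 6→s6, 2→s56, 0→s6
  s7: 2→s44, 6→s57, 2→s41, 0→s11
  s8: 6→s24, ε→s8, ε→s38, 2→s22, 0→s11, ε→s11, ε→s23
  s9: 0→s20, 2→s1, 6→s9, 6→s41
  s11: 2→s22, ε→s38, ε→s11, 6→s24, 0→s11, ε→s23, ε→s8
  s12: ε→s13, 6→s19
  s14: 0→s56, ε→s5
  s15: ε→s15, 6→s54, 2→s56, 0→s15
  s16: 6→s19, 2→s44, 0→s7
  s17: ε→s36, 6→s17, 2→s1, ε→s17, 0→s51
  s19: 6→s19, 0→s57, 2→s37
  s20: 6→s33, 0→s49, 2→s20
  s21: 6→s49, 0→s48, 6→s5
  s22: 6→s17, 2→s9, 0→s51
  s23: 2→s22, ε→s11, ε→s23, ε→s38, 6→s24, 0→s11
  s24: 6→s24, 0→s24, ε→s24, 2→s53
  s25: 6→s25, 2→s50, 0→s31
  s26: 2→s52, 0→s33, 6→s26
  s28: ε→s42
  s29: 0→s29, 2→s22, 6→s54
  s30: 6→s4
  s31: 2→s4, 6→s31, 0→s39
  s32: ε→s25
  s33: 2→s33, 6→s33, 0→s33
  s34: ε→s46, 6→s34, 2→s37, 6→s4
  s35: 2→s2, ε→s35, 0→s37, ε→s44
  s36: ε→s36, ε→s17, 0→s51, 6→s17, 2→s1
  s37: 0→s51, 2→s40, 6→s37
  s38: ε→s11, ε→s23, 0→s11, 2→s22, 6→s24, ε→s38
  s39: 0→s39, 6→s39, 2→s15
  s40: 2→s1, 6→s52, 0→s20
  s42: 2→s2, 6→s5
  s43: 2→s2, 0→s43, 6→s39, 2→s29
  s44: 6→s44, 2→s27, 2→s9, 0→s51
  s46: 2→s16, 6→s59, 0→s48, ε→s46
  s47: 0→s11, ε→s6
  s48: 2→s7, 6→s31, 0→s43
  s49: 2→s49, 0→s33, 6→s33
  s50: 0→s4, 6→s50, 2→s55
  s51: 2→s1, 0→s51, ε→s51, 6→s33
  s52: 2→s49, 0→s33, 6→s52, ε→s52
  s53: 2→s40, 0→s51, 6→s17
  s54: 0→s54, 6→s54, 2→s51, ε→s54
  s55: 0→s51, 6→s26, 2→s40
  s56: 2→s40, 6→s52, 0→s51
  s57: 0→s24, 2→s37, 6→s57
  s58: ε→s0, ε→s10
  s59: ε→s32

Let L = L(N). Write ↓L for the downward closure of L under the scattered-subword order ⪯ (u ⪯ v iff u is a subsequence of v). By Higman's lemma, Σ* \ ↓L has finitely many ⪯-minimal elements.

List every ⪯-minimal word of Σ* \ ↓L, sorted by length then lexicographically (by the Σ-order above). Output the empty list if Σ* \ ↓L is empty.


min(Σ*\↓L) = [2206, 22226, 62260, 222000, 002626].

|Q|=60, |F|=37, |δ|=171 (38 ε).
min D↑ (34 st, q0=0, F={21}): 0:2→1,0→2,6→3 1:2→4,0→5,6→6 2:2→5,0→7,6→8 3:2→9,0→8,6→3 4:2→10,0→11,6→4 5:2→4,0→12,6→13 6:2→14,0→13,6→6 7:2→15,0→7,6→16 8:2→17,0→16,6→8 9:2→18,0→17,6→9 10:2→19,0→20,6→10 11:2→19,0→11,6→21 12:2→22,0→12,6→23 13:2→14,0→23,6→13 14:2→24,0→11,6→14 15:2→22,0→15,6→25 16:2→26,0→16,6→16 17:2→18,0→27,6→17 18:2→24,0→11,6→28 19:2→19,0→20,6→21 20:2→20,0→29,6→21 21:2→21,0→21,6→21 22:2→10,0→11,6→30 23:2→31,0→23,6→23 24:2→19,0→20,6→32 25:2→11,0→25,6→25 26:2→33,0→26,6→25 27:2→33,0→27,6→27 28:2→32,0→21,6→28 29:2→29,0→21,6→21 30:2→19,0→11,6→30 31:2→24,0→11,6→30 32:2→29,0→21,6→32 33:2→24,0→11,6→32.
'2206': run [43, 35, 19, 5, 1] end={s33} — reject; 4/4 deletions ∈↓L.
'22226': N↓-sim [43, 35, 19, 9, 4, 1] end={s33} ∉↓L; 5/5 single-dels accept.
'62260': |S_i|=[43, 31, 22, 10, 4, 1] end={s33} ∉↓L; 5/5 del acc.
'222000': run [43, 35, 19, 9, 3, 2, 1] end={s33} ∉↓L; 6/6 deletions ∈↓L.
'002626': |S_i|=[43, 36, 26, 18, 11, 5, 1] end={s33} — reject; 6/6 del acc.
5 minimals (antichain).


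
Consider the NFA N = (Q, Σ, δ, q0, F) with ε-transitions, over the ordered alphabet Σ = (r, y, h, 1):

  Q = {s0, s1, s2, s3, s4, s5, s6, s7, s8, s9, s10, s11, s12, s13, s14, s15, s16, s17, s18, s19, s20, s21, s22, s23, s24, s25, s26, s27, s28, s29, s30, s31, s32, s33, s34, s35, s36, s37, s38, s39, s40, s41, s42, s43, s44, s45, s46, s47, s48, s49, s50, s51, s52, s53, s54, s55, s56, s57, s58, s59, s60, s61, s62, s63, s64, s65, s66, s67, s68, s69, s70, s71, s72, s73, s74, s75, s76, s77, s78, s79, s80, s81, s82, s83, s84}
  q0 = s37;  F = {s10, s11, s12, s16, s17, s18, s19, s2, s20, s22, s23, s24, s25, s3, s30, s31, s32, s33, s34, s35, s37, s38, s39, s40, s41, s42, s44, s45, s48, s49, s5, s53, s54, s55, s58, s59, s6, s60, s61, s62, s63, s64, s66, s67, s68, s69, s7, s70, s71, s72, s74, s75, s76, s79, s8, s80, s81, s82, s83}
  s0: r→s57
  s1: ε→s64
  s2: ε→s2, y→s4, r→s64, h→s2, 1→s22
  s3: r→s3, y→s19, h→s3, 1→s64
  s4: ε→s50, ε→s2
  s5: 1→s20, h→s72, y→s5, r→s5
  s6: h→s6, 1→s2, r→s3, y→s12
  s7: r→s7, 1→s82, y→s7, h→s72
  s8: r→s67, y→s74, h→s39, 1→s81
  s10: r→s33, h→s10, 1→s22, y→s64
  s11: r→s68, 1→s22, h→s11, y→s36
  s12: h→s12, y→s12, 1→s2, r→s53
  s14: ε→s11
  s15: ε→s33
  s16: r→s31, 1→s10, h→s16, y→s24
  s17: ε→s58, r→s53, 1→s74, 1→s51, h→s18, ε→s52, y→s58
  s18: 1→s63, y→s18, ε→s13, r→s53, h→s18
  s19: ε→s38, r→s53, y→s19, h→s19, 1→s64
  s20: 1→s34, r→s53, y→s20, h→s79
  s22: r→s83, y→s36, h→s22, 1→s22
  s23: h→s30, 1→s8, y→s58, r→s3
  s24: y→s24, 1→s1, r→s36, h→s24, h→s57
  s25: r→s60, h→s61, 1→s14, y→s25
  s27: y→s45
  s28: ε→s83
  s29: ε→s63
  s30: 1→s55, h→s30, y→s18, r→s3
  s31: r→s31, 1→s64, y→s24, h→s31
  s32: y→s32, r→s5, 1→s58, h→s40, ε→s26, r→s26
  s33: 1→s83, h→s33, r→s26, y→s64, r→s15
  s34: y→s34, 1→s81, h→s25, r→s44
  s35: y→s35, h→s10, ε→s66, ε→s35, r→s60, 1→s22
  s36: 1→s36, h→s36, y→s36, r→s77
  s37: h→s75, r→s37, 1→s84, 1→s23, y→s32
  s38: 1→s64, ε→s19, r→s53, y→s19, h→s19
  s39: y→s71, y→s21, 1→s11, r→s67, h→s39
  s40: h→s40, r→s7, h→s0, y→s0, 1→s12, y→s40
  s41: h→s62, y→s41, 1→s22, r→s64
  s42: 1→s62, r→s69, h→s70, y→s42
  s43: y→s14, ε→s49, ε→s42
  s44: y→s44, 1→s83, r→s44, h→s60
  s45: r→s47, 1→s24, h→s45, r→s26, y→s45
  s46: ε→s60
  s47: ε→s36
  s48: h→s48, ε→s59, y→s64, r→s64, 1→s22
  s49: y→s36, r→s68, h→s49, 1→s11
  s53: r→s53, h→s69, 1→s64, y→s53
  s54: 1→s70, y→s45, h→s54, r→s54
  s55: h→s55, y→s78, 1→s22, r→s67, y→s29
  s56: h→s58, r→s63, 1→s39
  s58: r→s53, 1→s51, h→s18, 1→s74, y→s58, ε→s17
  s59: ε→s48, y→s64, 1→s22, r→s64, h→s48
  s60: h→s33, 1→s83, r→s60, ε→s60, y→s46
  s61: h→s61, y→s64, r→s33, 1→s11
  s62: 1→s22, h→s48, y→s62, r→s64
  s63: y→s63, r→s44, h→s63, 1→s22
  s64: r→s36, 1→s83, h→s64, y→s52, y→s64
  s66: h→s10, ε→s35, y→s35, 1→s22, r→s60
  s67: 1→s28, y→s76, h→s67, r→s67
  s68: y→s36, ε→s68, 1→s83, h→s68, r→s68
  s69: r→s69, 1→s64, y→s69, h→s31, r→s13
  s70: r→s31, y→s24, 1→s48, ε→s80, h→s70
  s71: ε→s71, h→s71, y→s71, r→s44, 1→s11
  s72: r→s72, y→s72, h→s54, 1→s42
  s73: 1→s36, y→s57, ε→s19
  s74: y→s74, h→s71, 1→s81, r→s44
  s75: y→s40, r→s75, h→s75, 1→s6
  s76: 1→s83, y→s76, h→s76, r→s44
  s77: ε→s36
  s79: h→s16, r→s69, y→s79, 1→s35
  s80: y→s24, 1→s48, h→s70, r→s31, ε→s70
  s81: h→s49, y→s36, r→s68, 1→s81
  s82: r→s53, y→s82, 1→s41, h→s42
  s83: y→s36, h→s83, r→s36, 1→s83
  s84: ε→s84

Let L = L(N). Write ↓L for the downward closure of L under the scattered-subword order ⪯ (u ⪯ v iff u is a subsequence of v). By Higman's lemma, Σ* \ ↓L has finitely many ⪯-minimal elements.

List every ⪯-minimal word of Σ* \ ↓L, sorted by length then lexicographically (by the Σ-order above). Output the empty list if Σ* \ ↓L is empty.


|Q|=85, |F|=59, |δ|=293 (32 ε).
min D↑ (55 st, q0=0, F={35}): 0:r→0,y→1,h→2,1→3 1:r→4,y→1,h→5,1→6 2:r→2,y→5,h→2,1→7 3:r→8,y→6,h→9,1→10 4:r→4,y→4,h→11,1→12 5:r→13,y→5,h→5,1→14 6:r→15,y→6,h→16,1→17 7:r→8,y→14,h→7,1→18 8:r→8,y→19,h→8,1→20 9:r→8,y→16,h→9,1→21 10:r→22,y→17,h→23,1→24 11:r→11,y→11,h→25,1→26 12:r→15,y→12,h→27,1→28 13:r→13,y→13,h→11,1→29 14:r→15,y→14,h→14,1→18 15:r→15,y→15,h→30,1→20 16:r→15,y→16,h→16,1→31 17:r→32,y→17,h→33,1→24 18:r→20,y→18,h→18,1→34 19:r→15,y→19,h→19,1→20 20:r→35,y→20,h→20,1→36 21:r→22,y→31,h→21,1→34 22:r→22,y→37,h→22,1→36 23:r→22,y→33,h→23,1→38 24:r→39,y→35,h→40,1→24 25:r→25,y→41,h→25,1→42 26:r→30,y→26,h→42,1→43 27:r→30,y→27,h→44,1→45 28:r→32,y→28,h→46,1→24 29:r→15,y→29,h→26,1→47 30:r→30,y→30,h→48,1→20 31:r→32,y→31,h→31,1→34 32:r→32,y→32,h→49,1→36 33:r→32,y→33,h→33,1→38 34:r→36,y→35,h→34,1→34 35:r→35,y→35,h→35,1→35 36:r→35,y→35,h→36,1→36 37:r→32,y→37,h→37,1→36 38:r→39,y→35,h→38,1→34 39:r→39,y→35,h→39,1→36 40:r→39,y→35,h→40,1→38 41:r→35,y→41,h→41,1→50 42:r→48,y→50,h→42,1→51 43:r→20,y→43,h→51,1→34 44:r→48,y→50,h→44,1→52 45:r→49,y→45,h→52,1→34 46:r→49,y→46,h→53,1→38 47:r→20,y→47,h→43,1→34 48:r→48,y→50,h→48,1→20 49:r→49,y→49,h→54,1→36 50:r→35,y→50,h→50,1→20 51:r→20,y→20,h→51,1→34 52:r→54,y→20,h→52,1→34 53:r→54,y→20,h→53,1→38 54:r→54,y→20,h→54,1→36 (ε-aug+det+¬).
'1r1r': N↓-sim [79, 68, 25, 7, 2] end={s36,s77} rej; 4/4 del acc.
'111y': N↓-sim [79, 68, 44, 10, 2] end={s36,s77} ∉↓L; 4/4 deletions ∈↓L.
'h11rr': N↓-sim [79, 66, 48, 15, 5, 2] end={s36,s77} ∉↓L; 5/5 del acc.
'yrhhyr': N↓-sim [79, 67, 47, 38, 26, 11, 4] end={s26,s36,s47,s77} ∉↓L; 6/6 deletions ∈↓L.
4 minimals (antichain).

Antichain: [1r1r, 111y, h11rr, yrhhyr].


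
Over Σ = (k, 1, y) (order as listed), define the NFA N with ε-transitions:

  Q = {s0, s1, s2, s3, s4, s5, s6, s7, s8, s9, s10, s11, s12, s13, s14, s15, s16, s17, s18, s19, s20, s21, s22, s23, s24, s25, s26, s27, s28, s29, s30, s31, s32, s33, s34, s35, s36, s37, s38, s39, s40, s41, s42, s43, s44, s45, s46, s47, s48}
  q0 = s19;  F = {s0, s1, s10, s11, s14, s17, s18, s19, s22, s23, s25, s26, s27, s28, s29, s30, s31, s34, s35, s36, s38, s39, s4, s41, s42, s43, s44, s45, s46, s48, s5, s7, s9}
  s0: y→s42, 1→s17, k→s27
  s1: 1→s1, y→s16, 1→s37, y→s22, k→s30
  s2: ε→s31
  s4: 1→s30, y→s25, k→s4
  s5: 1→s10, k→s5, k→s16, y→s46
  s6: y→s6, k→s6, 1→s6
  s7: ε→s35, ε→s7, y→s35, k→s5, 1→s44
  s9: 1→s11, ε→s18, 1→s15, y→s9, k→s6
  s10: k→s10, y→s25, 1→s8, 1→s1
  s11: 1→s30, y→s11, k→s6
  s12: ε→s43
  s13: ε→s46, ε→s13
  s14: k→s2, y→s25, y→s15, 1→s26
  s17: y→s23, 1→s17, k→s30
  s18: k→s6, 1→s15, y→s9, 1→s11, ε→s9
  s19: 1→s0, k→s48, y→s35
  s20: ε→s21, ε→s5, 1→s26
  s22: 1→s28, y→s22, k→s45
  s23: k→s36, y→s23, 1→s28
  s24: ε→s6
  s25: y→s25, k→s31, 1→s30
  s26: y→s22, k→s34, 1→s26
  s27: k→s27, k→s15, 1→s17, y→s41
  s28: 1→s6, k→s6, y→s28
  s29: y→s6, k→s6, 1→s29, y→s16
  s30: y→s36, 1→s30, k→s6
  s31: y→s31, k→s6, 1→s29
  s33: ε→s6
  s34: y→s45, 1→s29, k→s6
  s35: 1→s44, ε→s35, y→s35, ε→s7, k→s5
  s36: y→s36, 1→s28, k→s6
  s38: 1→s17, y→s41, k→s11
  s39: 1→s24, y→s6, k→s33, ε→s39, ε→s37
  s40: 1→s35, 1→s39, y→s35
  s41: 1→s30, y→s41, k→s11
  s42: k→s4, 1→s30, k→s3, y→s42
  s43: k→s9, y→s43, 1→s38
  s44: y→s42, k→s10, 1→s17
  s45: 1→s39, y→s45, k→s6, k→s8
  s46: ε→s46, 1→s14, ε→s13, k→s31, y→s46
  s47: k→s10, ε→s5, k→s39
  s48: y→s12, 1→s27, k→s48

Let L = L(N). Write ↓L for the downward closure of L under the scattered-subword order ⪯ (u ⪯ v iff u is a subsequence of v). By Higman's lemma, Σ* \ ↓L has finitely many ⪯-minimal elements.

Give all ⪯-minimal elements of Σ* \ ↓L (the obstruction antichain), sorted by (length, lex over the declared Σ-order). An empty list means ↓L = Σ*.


|Q|=49, |F|=33, |δ|=138 (19 ε).
min D↑ (32 st, q0=0, F={19}): 0:k→1,1→2,y→3 1:k→1,1→4,y→5 2:k→4,1→6,y→7 3:k→8,1→9,y→3 4:k→4,1→6,y→10 5:k→11,1→12,y→5 6:k→13,1→6,y→14 7:k→15,1→13,y→7 8:k→8,1→16,y→17 9:k→16,1→6,y→7 10:k→18,1→13,y→10 11:k→19,1→18,y→11 12:k→18,1→6,y→10 13:k→19,1→13,y→20 14:k→20,1→21,y→14 15:k→15,1→13,y→22 16:k→16,1→23,y→22 17:k→24,1→25,y→17 18:k→19,1→13,y→18 19:k→19,1→19,y→19 20:k→19,1→21,y→20 21:k→19,1→19,y→21 22:k→24,1→13,y→22 23:k→13,1→23,y→26 24:k→19,1→27,y→24 25:k→24,1→28,y→22 26:k→29,1→21,y→26 27:k→19,1→27,y→19 28:k→30,1→28,y→26 29:k→19,1→31,y→29 30:k→19,1→27,y→29 31:k→19,1→19,y→19 [Hopcroft].
'kykk': |S_i|=[44, 38, 31, 19, 3] end={s33,s6,s8} ∉↓L; 4/4 single-dels accept.
'11kk': run [44, 33, 18, 13, 3] end={s33,s6,s8} rej; 4/4 single-dels accept.
'1y1k': |S_i|=[44, 33, 22, 10, 2] end={s33,s6} rej; 4/4 deletions ∈↓L.
'11y11': N↓-sim [44, 33, 18, 12, 6, 2] end={s24,s6} ∉↓L; 5/5 del acc.
'ykyk1y': run [44, 40, 30, 25, 12, 7, 2] end={s16,s6} rej; 6/6 del acc.
5 minimals (antichain).

min(Σ*\↓L) = [kykk, 11kk, 1y1k, 11y11, ykyk1y].


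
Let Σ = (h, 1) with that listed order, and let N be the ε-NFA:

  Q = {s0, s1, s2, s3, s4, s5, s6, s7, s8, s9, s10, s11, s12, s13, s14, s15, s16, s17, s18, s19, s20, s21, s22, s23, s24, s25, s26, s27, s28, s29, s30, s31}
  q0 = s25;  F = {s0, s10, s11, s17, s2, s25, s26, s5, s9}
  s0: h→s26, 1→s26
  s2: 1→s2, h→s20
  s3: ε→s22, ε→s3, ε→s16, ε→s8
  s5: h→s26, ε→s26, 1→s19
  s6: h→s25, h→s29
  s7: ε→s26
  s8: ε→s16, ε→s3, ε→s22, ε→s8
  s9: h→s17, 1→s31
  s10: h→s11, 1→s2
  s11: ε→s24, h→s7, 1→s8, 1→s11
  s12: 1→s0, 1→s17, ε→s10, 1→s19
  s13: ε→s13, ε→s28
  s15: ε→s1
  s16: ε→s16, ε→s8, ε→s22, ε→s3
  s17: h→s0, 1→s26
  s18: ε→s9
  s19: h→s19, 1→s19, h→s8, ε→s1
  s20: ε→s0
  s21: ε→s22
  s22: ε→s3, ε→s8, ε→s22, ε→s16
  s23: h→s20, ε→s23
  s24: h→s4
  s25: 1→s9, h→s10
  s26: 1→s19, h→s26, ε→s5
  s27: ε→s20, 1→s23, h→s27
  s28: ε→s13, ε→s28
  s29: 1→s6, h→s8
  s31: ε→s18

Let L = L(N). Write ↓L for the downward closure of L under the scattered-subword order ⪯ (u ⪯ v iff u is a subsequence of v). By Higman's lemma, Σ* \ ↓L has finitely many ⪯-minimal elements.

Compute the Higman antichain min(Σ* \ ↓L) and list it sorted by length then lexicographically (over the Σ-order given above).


|Q|=32, |F|=9, |δ|=66 (33 ε).
min D↑ (9 st, q0=0, F={8}): 0:h→1,1→2 1:h→3,1→4 2:h→5,1→2 3:h→6,1→3 4:h→7,1→4 5:h→7,1→6 6:h→6,1→8 7:h→6,1→6 8:h→8,1→8.
'hhh1': run [21, 17, 14, 10, 6] end={s1,s16,s19,s22,s3,s8} ∉↓L; 4/4 deletions ∈↓L.
'1h11': |S_i|=[21, 19, 13, 8, 6] end={s1,s16,s19,s22,s3,s8} rej; 4/4 del acc.
2 words, ⪯-incomp.

A = [hhh1, 1h11].
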